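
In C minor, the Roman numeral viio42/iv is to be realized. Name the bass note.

Db

The applied chord viio42/iv is rooted on E: E-G-Bb-Db.
The figure 42 means third inversion — the seventh is in the bass.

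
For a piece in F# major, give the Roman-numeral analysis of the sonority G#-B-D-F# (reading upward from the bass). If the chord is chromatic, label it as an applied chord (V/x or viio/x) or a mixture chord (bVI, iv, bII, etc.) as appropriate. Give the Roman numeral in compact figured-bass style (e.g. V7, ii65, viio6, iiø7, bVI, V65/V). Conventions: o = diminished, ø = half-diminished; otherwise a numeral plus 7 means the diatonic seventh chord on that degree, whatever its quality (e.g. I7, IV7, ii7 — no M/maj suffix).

iiø7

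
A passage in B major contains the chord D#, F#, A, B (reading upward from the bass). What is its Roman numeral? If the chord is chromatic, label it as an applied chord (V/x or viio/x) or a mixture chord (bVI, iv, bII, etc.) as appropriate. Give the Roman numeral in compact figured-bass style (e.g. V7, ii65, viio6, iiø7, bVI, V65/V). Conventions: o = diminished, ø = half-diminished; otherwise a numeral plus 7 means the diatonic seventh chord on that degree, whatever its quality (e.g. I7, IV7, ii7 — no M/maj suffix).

The pitches B-D#-F#-A form a dominant seventh chord rooted on B.
B is not a diatonic chord root with this quality in B major, but it lies a perfect fifth above E (IV), so the chord functions as an applied dominant of IV.
With D# in the bass the chord is in first inversion, so the figured bass is 65.

V65/IV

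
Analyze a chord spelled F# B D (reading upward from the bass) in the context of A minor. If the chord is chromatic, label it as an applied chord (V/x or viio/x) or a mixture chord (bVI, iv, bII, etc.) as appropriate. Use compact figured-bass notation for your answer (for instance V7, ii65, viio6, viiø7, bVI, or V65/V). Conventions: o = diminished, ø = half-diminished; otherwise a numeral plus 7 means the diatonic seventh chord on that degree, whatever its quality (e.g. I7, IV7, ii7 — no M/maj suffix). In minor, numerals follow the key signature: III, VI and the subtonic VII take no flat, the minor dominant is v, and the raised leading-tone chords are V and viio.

ii64

Stacked in thirds the chord is B-D-F#: a minor triad on B.
B is the second degree of A minor. This is the minor supertonic, borrowed from the parallel major (the Dorian ii).
With F# in the bass the chord is in second inversion, so the figured bass is 64.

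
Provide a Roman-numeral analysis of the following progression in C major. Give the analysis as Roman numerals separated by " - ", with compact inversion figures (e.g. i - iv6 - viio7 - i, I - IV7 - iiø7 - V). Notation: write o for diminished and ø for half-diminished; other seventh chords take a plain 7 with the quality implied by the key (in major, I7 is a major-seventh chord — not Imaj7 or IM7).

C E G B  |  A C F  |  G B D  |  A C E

C-E-G-B has root C, degree 1 in C major, so I7.
A-C-F: major triad on F = scale degree 4 → IV6.
G-B-D: root G is the dominant; major triad there is V.
A-C-E: root A is the submediant; minor triad there is vi.

I7 - IV6 - V - vi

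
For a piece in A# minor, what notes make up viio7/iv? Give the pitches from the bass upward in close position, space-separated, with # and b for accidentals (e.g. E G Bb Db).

C## E# G# B

viio7/iv is a secondary leading-tone chord. The target iv is D# in A# minor; the applied chord is rooted a semitone below, on C##.
Building a fully diminished seventh chord on C## gives C##-E#-G#-B.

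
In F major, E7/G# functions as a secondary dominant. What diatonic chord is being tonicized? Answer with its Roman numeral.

iii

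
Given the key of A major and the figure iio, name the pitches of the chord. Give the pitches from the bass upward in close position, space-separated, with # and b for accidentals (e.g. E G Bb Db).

B D F

iio is the diminished supertonic triad, borrowed from the parallel minor. In A major that root is B.
So the chord is B-D-F, a diminished triad.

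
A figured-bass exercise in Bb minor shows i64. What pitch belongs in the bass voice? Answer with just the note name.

i in Bb minor has root Bb; the chord is Bb-Db-F.
The figure 64 means second inversion — the fifth is in the bass.

F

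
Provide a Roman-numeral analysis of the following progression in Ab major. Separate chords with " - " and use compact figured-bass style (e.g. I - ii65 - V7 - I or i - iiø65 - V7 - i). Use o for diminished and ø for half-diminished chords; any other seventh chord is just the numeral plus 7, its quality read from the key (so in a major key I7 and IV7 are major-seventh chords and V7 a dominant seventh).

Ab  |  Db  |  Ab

I - IV - I

Ab: major triad on Ab = scale degree 1 → I.
Db has root Db, degree 4 in Ab major, so IV.
Ab: major triad on Ab = scale degree 1 → I.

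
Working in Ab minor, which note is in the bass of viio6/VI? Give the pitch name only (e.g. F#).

Gb

The applied chord viio6/VI is rooted on Eb: Eb-Gb-Bbb.
The figure 6 means first inversion — the third is in the bass.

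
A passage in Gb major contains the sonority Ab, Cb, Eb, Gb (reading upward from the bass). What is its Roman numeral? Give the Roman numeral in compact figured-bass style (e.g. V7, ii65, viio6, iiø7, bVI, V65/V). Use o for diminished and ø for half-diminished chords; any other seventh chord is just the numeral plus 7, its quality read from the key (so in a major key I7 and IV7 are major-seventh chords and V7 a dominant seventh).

ii7

Stacked in thirds the chord is Ab-Cb-Eb-Gb: a minor seventh chord on Ab.
In Gb major, Ab is the supertonic; the diatonic minor seventh chord there is ii7.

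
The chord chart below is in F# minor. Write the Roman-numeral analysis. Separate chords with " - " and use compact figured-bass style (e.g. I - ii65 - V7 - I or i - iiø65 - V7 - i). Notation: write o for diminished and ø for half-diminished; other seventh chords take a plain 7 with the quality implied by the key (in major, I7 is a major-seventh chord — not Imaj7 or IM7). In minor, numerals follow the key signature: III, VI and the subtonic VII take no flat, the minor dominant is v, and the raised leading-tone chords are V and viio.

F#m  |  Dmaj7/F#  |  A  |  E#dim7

i - VI65 - III - viio7

F#m: minor triad on F# = scale degree 1 → i.
Dmaj7/F#: root D is the submediant; major seventh chord there is VI65.
A: root A is the mediant; major triad there is III.
E#dim7: root E# is the leading tone; fully diminished seventh chord there is viio7.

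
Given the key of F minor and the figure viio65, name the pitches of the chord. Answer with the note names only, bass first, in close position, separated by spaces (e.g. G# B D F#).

In F minor, the leading-tone chord is built on the raised seventh degree, E.
Stacking thirds from E gives E-G-Bb-Db.
With the 65 figure the chord is in first inversion; from the bass G upward in close position it reads G-Bb-Db-E.

G Bb Db E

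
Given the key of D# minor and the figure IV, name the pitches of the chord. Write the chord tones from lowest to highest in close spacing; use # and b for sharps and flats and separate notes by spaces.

Scale degree 4 in D# minor is G#; here the chord built on it is altered to a major triad. IV is the major subdominant, borrowed from the parallel major.
So the chord is G#-B#-D#.

G# B# D#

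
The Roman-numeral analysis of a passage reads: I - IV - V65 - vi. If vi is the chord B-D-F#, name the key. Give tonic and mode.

D major

The chord Bm is a minor triad rooted on B; its label is vi.
Counting down 5 scale steps from B places the tonic on D; a minor triad on degree 6 is diatonic only in major.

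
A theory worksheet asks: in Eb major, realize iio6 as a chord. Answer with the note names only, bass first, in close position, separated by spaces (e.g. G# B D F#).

Ab Cb F

iio6 is the diminished supertonic triad, borrowed from the parallel minor. In Eb major that root is F.
So the chord is F-Ab-Cb.
With the 6 figure the chord is in first inversion; from the bass Ab upward in close position it reads Ab-Cb-F.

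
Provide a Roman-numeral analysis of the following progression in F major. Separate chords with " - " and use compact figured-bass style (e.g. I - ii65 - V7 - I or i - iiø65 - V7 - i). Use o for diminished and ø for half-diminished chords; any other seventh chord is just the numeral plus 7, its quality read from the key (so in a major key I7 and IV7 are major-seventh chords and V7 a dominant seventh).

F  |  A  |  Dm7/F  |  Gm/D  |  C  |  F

I - V/vi - vi65 - ii64 - V - I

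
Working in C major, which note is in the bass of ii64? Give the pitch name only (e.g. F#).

A

ii in C major has root D; the chord is D-F-A.
The figure 64 means second inversion — the fifth is in the bass.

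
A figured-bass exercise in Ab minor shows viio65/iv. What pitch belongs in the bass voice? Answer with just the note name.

Eb

The applied chord viio65/iv is rooted on C: C-Eb-Gb-Bbb.
The figure 65 means first inversion — the third is in the bass.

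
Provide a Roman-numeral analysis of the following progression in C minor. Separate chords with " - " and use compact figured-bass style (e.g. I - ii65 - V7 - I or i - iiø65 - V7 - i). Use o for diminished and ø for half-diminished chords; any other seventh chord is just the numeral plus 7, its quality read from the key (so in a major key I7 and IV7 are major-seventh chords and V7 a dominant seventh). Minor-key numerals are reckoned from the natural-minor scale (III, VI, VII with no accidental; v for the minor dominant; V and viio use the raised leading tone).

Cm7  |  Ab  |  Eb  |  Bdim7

Cm7: root C is the tonic; minor seventh chord there is i7.
Ab has root Ab, degree 6 in C minor, so VI.
Eb: major triad on Eb = scale degree 3 → III.
Bdim7: fully diminished seventh chord on B = scale degree 7 → viio7.

i7 - VI - III - viio7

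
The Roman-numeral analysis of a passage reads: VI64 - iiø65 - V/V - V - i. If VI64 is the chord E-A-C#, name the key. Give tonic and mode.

C# minor

VI64 is given as E-A-C# — a major triad with root A.
If A is scale degree 6 and the mode makes that degree carry a major triad, the tonic is C# and the mode is minor.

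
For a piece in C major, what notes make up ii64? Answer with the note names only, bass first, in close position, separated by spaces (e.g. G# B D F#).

In C major, the supertonic is D, and the diatonic chord built there is a minor triad.
That chord is spelled D-F-A.
The figured bass 64 indicates second inversion, placing the fifth (A) in the bass: A-D-F.

A D F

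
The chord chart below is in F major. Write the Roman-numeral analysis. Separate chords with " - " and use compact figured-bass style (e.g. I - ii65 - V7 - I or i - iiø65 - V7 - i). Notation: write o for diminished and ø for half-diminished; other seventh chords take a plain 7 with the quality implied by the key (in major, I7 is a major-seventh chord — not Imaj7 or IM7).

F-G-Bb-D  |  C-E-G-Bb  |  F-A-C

ii42 - V7 - I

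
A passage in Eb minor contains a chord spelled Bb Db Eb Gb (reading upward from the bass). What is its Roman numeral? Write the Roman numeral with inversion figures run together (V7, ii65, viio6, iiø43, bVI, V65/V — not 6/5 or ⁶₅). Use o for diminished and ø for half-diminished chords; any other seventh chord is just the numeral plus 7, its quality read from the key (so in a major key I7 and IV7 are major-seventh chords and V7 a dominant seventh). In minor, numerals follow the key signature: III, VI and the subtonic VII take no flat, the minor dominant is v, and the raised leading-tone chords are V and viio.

Stacked in thirds the chord is Eb-Gb-Bb-Db: a minor seventh chord on Eb.
In Eb minor, Eb is the tonic; the diatonic minor seventh chord there is i7.
With Bb in the bass the chord is in second inversion, so the figured bass is 43.

i43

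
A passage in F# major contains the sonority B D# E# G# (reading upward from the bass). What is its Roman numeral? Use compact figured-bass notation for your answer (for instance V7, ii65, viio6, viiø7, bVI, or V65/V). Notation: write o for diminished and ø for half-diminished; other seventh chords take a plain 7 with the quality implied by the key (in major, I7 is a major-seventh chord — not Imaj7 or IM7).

Stacked in thirds the chord is E#-G#-B-D#: a half-diminished seventh chord on E#.
E# is scale degree 7 in F# major, and a half-diminished seventh chord on that degree is written viiø7.
With B in the bass the chord is in second inversion, so the figured bass is 43.

viiø43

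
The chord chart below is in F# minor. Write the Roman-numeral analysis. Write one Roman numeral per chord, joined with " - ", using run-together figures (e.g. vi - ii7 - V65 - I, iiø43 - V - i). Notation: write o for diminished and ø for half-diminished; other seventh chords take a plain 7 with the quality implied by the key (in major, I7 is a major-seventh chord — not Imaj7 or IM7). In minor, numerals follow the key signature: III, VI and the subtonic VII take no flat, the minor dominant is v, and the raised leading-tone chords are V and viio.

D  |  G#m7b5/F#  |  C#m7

D has root D, degree 6 in F# minor, so VI.
G#m7b5/F#: half-diminished seventh chord on G# = scale degree 2 → iiø42.
C#m7: root C# is the dominant; minor seventh chord there is v7.

VI - iiø42 - v7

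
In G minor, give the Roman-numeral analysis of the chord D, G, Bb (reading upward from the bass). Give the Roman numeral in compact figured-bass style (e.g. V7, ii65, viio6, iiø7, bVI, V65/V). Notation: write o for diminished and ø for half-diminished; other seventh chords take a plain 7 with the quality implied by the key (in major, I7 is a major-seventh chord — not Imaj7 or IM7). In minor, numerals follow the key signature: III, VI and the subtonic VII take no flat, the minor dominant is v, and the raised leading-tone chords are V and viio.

i64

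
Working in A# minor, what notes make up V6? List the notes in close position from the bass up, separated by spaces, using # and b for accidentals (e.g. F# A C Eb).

In A# minor, the fifth degree is E#. The dominant is major (leading tone raised), so V is a major triad.
Stacking thirds from E# gives E#-G##-B#.
With the 6 figure the chord is in first inversion; from the bass G## upward in close position it reads G##-B#-E#.

G## B# E#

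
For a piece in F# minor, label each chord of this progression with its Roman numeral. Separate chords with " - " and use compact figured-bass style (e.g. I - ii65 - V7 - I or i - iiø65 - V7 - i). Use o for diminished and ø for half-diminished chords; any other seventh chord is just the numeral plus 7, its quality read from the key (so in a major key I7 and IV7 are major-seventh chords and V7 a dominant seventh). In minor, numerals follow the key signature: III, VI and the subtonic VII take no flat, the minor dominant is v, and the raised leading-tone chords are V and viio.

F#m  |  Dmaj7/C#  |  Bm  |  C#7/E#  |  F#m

i - VI42 - iv - V65 - i

F#m: minor triad on F# = scale degree 1 → i.
Dmaj7/C#: root D is the submediant; major seventh chord there is VI42.
Bm: root B is the subdominant; minor triad there is iv.
C#7/E#: dominant seventh chord on C# = scale degree 5 → V65.
F#m: root F# is the tonic; minor triad there is i.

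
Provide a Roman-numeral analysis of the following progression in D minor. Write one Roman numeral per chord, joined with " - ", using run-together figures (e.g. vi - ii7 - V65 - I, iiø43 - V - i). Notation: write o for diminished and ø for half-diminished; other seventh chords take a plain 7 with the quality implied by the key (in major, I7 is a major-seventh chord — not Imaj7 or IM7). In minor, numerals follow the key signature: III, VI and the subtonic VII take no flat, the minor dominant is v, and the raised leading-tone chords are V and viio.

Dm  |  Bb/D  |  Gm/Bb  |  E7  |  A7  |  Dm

i - VI6 - iv6 - V7/V - V7 - i

Dm has root D, degree 1 in D minor, so i.
Bb/D has root Bb, degree 6 in D minor, so VI6.
Gm/Bb: root G is the subdominant; minor triad there is iv6.
E7: chromatic; E is V of V, so V7/V.
A7: root A is the dominant; dominant seventh chord there is V7.
Dm: minor triad on D = scale degree 1 → i.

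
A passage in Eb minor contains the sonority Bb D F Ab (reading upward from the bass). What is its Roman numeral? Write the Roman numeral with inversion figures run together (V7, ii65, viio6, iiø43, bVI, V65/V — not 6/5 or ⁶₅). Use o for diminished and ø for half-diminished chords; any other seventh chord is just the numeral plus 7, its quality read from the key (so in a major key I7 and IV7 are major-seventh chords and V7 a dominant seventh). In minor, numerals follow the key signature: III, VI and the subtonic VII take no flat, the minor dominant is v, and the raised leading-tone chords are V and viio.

V7

The pitches Bb-D-F-Ab form a dominant seventh chord rooted on Bb.
In Eb minor, Bb is the dominant; the diatonic dominant seventh chord there is V7.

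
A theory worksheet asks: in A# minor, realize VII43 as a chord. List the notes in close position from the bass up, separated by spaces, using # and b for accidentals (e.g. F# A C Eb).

In A# minor, the seventh degree is G#, and the diatonic chord built there is a dominant seventh chord.
That chord is spelled G#-B#-D#-F#.
The figured bass 43 indicates second inversion, placing the fifth (D#) in the bass: D#-F#-G#-B#.

D# F# G# B#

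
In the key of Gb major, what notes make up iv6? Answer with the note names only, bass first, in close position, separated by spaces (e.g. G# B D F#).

iv6 is the minor subdominant, borrowed from the parallel minor. In Gb major that root is Cb.
So the chord is Cb-Ebb-Gb.
The figured bass 6 indicates first inversion, placing the third (Ebb) in the bass: Ebb-Gb-Cb.

Ebb Gb Cb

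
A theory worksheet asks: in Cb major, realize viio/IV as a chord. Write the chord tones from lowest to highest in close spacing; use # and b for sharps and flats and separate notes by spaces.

viio/IV is a secondary leading-tone chord. The target IV is Fb in Cb major; the applied chord is rooted a semitone below, on Eb.
Building a diminished triad on Eb gives Eb-Gb-Bbb.

Eb Gb Bbb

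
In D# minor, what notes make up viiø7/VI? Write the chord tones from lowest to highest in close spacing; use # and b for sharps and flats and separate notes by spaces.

viiø7/VI is a secondary leading-tone chord. The target VI is B in D# minor; the applied chord is rooted a semitone below, on A#.
Building a half-diminished seventh chord on A# gives A#-C#-E-G#.

A# C# E G#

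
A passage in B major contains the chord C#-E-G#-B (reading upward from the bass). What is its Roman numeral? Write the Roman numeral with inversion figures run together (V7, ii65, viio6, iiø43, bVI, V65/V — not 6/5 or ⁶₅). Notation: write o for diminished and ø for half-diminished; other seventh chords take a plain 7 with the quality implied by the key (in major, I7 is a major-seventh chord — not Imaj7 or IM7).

ii7

The pitches C#-E-G#-B form a minor seventh chord rooted on C#.
In B major, C# is the supertonic; the diatonic minor seventh chord there is ii7.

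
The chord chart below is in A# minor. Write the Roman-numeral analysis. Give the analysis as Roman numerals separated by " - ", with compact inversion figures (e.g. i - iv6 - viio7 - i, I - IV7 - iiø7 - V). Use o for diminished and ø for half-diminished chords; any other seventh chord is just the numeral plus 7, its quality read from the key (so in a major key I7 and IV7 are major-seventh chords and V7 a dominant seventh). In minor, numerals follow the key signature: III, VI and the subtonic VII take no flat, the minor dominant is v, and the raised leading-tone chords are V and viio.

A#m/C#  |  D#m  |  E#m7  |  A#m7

i6 - iv - v7 - i7

A#m/C#: minor triad on A# = scale degree 1 → i6.
D#m has root D#, degree 4 in A# minor, so iv.
E#m7: root E# is the dominant; minor seventh chord there is v7.
A#m7: root A# is the tonic; minor seventh chord there is i7.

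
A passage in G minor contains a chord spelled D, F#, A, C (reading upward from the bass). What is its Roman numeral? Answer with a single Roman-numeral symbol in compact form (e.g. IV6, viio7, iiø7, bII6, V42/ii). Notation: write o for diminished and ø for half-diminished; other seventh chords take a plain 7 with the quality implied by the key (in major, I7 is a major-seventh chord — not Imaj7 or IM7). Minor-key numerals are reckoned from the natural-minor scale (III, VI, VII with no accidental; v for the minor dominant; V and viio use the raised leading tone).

V7

Stacked in thirds the chord is D-F#-A-C: a dominant seventh chord on D.
In G minor, D is the dominant; the diatonic dominant seventh chord there is V7.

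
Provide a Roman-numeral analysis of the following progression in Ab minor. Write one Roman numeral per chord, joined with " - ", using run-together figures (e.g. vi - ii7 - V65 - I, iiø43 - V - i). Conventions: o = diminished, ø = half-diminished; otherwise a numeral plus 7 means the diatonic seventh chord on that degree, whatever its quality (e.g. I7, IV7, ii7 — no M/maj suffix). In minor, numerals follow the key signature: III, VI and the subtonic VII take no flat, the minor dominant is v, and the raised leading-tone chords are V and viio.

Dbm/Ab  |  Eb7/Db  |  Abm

Dbm/Ab: minor triad on Db = scale degree 4 → iv64.
Eb7/Db: root Eb is the dominant; dominant seventh chord there is V42.
Abm: minor triad on Ab = scale degree 1 → i.

iv64 - V42 - i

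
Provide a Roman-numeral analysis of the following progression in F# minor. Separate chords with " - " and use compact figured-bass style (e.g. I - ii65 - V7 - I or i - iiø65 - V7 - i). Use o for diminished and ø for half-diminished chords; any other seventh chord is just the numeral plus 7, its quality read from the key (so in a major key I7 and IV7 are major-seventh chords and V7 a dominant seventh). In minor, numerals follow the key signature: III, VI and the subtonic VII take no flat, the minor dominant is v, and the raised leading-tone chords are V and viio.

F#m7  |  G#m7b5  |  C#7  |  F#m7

i7 - iiø7 - V7 - i7

F#m7 has root F#, degree 1 in F# minor, so i7.
G#m7b5: root G# is the supertonic; half-diminished seventh chord there is iiø7.
C#7: dominant seventh chord on C# = scale degree 5 → V7.
F#m7 has root F#, degree 1 in F# minor, so i7.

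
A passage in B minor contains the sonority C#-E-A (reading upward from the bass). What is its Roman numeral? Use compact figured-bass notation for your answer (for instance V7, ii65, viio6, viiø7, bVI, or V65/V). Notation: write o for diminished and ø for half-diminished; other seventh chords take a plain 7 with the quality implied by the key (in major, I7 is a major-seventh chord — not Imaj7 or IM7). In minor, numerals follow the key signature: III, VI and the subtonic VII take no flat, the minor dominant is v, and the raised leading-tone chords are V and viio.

VII6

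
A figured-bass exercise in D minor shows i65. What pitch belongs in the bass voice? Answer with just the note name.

i in D minor has root D; the chord is D-F-A-C.
The figure 65 means first inversion — the third is in the bass.

F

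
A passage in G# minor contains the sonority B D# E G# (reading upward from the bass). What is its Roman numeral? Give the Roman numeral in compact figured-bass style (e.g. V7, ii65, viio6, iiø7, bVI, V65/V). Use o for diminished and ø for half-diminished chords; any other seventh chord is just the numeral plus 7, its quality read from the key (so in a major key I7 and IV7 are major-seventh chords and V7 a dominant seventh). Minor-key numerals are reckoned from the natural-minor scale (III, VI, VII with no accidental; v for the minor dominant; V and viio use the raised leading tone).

The pitches E-G#-B-D# form a major seventh chord rooted on E.
In G# minor, E is the submediant; the diatonic major seventh chord there is VI7.
With B in the bass the chord is in second inversion, so the figured bass is 43.

VI43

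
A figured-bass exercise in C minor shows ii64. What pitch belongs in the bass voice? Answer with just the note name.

A

ii in C minor has root D; the chord is D-F-A.
The figure 64 means second inversion — the fifth is in the bass.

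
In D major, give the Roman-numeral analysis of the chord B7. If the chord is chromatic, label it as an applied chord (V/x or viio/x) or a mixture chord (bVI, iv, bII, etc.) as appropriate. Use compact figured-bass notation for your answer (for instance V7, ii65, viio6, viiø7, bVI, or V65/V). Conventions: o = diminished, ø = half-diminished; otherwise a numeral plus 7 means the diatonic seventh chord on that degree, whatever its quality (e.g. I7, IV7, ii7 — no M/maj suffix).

The pitches B-D#-F#-A form a dominant seventh chord rooted on B.
B is not a diatonic chord root with this quality in D major, but it lies a perfect fifth above E (ii), so the chord functions as an applied dominant of ii.

V7/ii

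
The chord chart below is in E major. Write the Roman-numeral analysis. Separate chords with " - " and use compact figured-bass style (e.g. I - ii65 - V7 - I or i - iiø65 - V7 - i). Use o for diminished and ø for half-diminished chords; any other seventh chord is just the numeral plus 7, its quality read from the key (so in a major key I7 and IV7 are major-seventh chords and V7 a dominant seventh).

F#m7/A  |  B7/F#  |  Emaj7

F#m7/A: minor seventh chord on F# = scale degree 2 → ii65.
B7/F#: dominant seventh chord on B = scale degree 5 → V43.
Emaj7 has root E, degree 1 in E major, so I7.

ii65 - V43 - I7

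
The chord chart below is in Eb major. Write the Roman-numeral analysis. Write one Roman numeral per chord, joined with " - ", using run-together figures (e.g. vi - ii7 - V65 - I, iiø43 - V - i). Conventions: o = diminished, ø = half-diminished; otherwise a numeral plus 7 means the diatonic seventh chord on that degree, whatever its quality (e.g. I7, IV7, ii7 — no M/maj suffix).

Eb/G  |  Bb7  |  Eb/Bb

Eb/G has root Eb, degree 1 in Eb major, so I6.
Bb7: dominant seventh chord on Bb = scale degree 5 → V7.
Eb/Bb: major triad on Eb = scale degree 1 → I64.

I6 - V7 - I64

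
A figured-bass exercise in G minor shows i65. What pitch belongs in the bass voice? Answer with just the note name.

Bb

i in G minor has root G; the chord is G-Bb-D-F.
The figure 65 means first inversion — the third is in the bass.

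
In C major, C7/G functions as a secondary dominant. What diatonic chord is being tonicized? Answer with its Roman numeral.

IV

The chord is a dominant seventh chord on C.
A dominant resolves down a perfect fifth: C → F. In C major, F is scale degree 4, i.e. IV.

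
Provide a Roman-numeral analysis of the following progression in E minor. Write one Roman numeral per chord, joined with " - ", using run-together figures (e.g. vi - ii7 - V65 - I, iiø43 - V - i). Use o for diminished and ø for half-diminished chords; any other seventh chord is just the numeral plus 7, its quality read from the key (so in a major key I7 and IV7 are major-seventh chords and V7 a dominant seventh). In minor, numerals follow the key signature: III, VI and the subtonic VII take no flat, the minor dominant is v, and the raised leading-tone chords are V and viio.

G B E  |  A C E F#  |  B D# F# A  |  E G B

i6 - iiø65 - V7 - i

G-B-E: minor triad on E = scale degree 1 → i6.
A-C-E-F#: half-diminished seventh chord on F# = scale degree 2 → iiø65.
B-D#-F#-A: root B is the dominant; dominant seventh chord there is V7.
E-G-B has root E, degree 1 in E minor, so i.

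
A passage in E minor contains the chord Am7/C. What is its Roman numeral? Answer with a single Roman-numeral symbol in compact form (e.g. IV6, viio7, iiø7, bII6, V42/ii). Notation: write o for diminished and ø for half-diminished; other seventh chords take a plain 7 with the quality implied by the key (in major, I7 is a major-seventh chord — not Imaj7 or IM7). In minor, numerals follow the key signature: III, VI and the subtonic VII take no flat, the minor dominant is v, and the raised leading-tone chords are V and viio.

iv65

The pitches A-C-E-G form a minor seventh chord rooted on A.
A is scale degree 4 in E minor, and a minor seventh chord on that degree is written iv7.
With C in the bass the chord is in first inversion, so the figured bass is 65.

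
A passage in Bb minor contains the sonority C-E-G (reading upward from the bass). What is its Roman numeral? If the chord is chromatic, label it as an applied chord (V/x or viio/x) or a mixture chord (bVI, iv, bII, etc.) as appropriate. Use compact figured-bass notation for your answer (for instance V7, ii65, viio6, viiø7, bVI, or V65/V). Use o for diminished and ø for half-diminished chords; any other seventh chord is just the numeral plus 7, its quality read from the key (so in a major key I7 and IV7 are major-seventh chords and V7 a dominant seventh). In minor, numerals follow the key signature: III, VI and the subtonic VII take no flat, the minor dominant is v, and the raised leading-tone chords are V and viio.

The pitches C-E-G form a major triad rooted on C.
C is not a diatonic chord root with this quality in Bb minor, but it lies a perfect fifth above F (V), so the chord functions as an applied dominant of V.

V/V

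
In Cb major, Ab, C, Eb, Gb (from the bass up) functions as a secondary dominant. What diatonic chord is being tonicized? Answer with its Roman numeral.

The chord is a dominant seventh chord on Ab.
A dominant resolves down a perfect fifth: Ab → Db. In Cb major, Db is scale degree 2, i.e. ii.

ii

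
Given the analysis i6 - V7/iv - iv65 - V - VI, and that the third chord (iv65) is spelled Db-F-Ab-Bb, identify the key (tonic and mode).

F minor

The anchor chord is a minor seventh chord on Bb, labeled iv65.
iv65 on Bb implies Bb is the subdominant; that puts the tonic at F, and the lowercase numeral fits minor mode.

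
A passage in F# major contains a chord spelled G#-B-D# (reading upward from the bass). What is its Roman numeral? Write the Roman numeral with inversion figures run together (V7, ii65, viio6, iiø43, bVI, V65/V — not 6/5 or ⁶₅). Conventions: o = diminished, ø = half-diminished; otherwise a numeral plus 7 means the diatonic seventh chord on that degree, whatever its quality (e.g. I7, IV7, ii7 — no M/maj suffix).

ii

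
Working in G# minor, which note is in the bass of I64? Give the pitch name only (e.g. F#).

D#

I in G# minor has root G#; the chord is G#-B#-D#.
The figure 64 means second inversion — the fifth is in the bass.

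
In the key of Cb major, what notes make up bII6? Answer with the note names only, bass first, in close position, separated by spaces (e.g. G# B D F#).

Fb Abb Dbb

bII6 is the Neapolitan sixth — a major triad on the lowered second degree, here in its customary first inversion. In Cb major that root is Dbb.
So the chord is Dbb-Fb-Abb.
With the 6 figure the chord is in first inversion; from the bass Fb upward in close position it reads Fb-Abb-Dbb.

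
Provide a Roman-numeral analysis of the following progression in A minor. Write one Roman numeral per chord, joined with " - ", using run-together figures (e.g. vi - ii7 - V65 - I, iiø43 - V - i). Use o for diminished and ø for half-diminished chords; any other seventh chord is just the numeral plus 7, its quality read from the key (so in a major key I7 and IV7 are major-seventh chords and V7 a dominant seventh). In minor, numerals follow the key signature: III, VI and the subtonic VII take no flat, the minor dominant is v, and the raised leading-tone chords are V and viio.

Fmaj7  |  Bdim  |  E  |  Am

Fmaj7: root F is the submediant; major seventh chord there is VI7.
Bdim: root B is the supertonic; diminished triad there is iio.
E: major triad on E = scale degree 5 → V.
Am: root A is the tonic; minor triad there is i.

VI7 - iio - V - i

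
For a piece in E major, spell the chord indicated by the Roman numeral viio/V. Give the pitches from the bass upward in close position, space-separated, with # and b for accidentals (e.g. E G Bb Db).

A# C# E

viio/V is a secondary leading-tone chord. The target V is B in E major; the applied chord is rooted a semitone below, on A#.
Building a diminished triad on A# gives A#-C#-E.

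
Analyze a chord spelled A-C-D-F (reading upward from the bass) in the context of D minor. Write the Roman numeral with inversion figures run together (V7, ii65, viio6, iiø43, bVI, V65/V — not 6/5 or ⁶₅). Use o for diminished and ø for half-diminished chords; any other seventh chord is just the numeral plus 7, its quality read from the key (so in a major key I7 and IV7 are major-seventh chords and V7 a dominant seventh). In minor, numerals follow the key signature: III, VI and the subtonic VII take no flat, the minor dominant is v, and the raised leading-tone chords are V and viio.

Stacked in thirds the chord is D-F-A-C: a minor seventh chord on D.
D is scale degree 1 in D minor, and a minor seventh chord on that degree is written i7.
With A in the bass the chord is in second inversion, so the figured bass is 43.

i43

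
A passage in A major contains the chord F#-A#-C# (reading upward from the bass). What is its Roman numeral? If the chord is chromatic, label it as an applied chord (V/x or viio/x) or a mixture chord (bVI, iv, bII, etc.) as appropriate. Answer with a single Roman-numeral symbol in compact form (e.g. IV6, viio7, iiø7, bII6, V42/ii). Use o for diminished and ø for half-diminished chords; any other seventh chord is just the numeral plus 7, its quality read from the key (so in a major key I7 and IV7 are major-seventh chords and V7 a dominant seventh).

The pitches F#-A#-C# form a major triad rooted on F#.
F# is not a diatonic chord root with this quality in A major, but it lies a perfect fifth above B (ii), so the chord functions as an applied dominant of ii.

V/ii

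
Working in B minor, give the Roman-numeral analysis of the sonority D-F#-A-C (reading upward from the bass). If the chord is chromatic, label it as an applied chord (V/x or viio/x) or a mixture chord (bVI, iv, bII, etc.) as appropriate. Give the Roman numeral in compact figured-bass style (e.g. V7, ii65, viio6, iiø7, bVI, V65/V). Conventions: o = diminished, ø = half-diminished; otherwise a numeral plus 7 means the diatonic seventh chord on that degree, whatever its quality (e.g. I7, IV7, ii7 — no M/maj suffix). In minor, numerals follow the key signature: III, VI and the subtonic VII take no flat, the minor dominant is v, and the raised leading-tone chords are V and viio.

V7/VI

Stacked in thirds the chord is D-F#-A-C: a dominant seventh chord on D.
D is not a diatonic chord root with this quality in B minor, but it lies a perfect fifth above G (VI), so the chord functions as an applied dominant of VI.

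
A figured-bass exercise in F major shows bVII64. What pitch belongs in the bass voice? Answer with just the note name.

Bb

bVII in F major has root Eb; the chord is Eb-G-Bb.
The figure 64 means second inversion — the fifth is in the bass.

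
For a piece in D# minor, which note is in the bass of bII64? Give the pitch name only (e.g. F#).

B

bII in D# minor has root E; the chord is E-G#-B.
The figure 64 means second inversion — the fifth is in the bass.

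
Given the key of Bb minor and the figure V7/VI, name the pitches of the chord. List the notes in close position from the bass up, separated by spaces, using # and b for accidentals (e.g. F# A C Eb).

Db F Ab Cb

The slash means an applied dominant: we want the dominant of VI. In Bb minor, VI is Gb major, and its dominant is built on Db.
Building a dominant seventh chord on Db gives Db-F-Ab-Cb.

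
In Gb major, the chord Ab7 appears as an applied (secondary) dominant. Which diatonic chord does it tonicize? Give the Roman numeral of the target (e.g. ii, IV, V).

V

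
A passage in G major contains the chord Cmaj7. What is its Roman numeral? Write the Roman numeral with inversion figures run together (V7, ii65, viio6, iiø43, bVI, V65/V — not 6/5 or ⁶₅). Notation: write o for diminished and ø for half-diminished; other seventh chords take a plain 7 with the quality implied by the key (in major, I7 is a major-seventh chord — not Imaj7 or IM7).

IV7

The pitches C-E-G-B form a major seventh chord rooted on C.
C is scale degree 4 in G major, and a major seventh chord on that degree is written IV7.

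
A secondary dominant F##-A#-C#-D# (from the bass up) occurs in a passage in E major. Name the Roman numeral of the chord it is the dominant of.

iii

The chord is a dominant seventh chord on D#.
A dominant resolves down a perfect fifth: D# → G#. In E major, G# is scale degree 3, i.e. iii.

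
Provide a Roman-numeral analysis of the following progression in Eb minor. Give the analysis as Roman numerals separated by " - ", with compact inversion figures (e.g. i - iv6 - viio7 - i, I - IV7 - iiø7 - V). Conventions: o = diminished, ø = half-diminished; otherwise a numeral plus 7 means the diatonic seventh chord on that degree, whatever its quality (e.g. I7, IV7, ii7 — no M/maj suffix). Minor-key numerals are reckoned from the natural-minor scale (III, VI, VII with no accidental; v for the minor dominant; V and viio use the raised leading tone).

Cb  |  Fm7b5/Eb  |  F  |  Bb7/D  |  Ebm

VI - iiø42 - V/V - V65 - i

Cb: root Cb is the submediant; major triad there is VI.
Fm7b5/Eb: half-diminished seventh chord on F = scale degree 2 → iiø42.
F is the secondary dominant of V (major triad on F): V/V.
Bb7/D: dominant seventh chord on Bb = scale degree 5 → V65.
Ebm: minor triad on Eb = scale degree 1 → i.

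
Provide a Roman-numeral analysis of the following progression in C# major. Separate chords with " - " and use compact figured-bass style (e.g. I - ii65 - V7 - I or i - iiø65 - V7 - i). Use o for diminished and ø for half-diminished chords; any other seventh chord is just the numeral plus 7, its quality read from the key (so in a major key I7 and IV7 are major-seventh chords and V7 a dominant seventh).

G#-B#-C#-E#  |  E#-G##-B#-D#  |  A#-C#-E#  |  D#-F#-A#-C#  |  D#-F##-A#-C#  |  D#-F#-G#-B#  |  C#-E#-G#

G#-B#-C#-E#: major seventh chord on C# = scale degree 1 → I43.
E#-G##-B#-D#: chromatic; E# is V of vi, so V7/vi.
A#-C#-E#: root A# is the submediant; minor triad there is vi.
D#-F#-A#-C# has root D#, degree 2 in C# major, so ii7.
D#-F##-A#-C#: a dominant seventh chord on D#, the applied dominant of V → V7/V.
D#-F#-G#-B# has root G#, degree 5 in C# major, so V43.
C#-E#-G#: major triad on C# = scale degree 1 → I.

I43 - V7/vi - vi - ii7 - V7/V - V43 - I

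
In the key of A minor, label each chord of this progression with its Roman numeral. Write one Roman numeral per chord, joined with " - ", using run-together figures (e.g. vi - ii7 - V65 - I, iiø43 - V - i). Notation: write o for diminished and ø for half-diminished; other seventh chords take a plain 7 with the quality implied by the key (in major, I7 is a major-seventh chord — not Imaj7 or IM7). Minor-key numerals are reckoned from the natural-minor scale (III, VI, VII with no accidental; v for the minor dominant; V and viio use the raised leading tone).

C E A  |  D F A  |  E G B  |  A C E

C-E-A: root A is the tonic; minor triad there is i6.
D-F-A: minor triad on D = scale degree 4 → iv.
E-G-B: minor triad on E = scale degree 5 → v.
A-C-E: root A is the tonic; minor triad there is i.

i6 - iv - v - i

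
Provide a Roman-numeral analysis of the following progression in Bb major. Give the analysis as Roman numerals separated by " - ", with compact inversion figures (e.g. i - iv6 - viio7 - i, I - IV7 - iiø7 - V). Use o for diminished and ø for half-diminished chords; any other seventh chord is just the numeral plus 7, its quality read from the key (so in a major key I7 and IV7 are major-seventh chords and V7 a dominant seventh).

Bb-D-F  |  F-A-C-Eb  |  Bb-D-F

I - V7 - I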